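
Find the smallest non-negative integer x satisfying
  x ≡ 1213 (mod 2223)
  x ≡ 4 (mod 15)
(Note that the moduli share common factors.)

Combine the congruences pairwise.
gcd(2223, 15) = 3 and 3 | (4 − 1213), so the pair is consistent; merging gives x ≡ 5659 (mod 11115), where 11115 = lcm(2223, 15).
The solution is unique modulo lcm(2223, 15) = 11115.

5659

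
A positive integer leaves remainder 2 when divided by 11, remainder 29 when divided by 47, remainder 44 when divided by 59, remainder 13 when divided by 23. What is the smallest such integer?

Combine the congruences pairwise.
From N ≡ 2 (mod 11) write N = 2 + 11t. Substituting into N ≡ 29 (mod 47) gives 11t ≡ 27 (mod 47), and since 11⁻¹ ≡ 30 (mod 47), t ≡ 11. Hence N ≡ 2 + 11·11 = 123 (mod 517).
From N ≡ 123 (mod 517) write N = 123 + 517t. Substituting into N ≡ 44 (mod 59) gives 517t ≡ 39 (mod 59), and since 45⁻¹ ≡ 21 (mod 59), t ≡ 52. Hence N ≡ 123 + 517·52 = 27007 (mod 30503).
From N ≡ 27007 (mod 30503) write N = 27007 + 30503t. Substituting into N ≡ 13 (mod 23) gives 30503t ≡ 8 (mod 23), and since 5⁻¹ ≡ 14 (mod 23), t ≡ 20. Hence N ≡ 27007 + 30503·20 = 637067 (mod 701569).

637067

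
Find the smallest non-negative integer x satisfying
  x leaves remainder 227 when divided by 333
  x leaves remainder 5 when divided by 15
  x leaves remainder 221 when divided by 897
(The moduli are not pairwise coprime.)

410150

Combine the congruences pairwise.
gcd(333, 15) = 3 and 3 | (5 − 227), so the pair is consistent; merging gives x ≡ 560 (mod 1665), where 1665 = lcm(333, 15).
gcd(1665, 897) = 3 and 3 | (221 − 560), so the pair is consistent; merging gives x ≡ 410150 (mod 497835), where 497835 = lcm(1665, 897).
The solution is unique modulo lcm(333, 15, 897) = 497835.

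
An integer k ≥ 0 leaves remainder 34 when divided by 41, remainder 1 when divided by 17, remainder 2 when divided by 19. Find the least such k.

The moduli are pairwise coprime; N = 41·17·19 = 13243.
N/41 = 323; 323 ≡ 36 (mod 41); 36·8 ≡ 1, so inverse 8.
N/17 = 779; 779 ≡ 14 (mod 17); 14·11 ≡ 1, so inverse 11.
N/19 = 697; 697 ≡ 13 (mod 19); 13·3 ≡ 1, so inverse 3.
k ≡ 34·323·8 + 1·779·11 + 2·697·3 = 100607.
100607 mod 13243 = 7906.

7906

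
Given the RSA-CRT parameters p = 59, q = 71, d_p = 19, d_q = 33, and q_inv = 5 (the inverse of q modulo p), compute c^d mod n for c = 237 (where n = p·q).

m₁ = c^(d_p) mod p: c ≡ 1 (mod 59), and 1^19 mod 59 = 1.
m₂ = c^(d_q) mod q: c ≡ 24 (mod 71), and 24^33 mod 71 = 9.
h = q_inv·(m₁ − m₂) mod p = 5·(1 − 9) mod 59 = 19.
m = m₂ + h·q = 9 + 19·71 = 1358.

1358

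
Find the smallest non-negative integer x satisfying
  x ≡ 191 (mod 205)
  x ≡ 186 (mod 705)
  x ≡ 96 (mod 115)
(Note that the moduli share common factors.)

271611

Combine the congruences pairwise.
gcd(205, 705) = 5 and 5 | (186 − 191), so the pair is consistent; merging gives x ≡ 11466 (mod 28905), where 28905 = lcm(205, 705).
gcd(28905, 115) = 5 and 5 | (96 − 11466), so the pair is consistent; merging gives x ≡ 271611 (mod 664815), where 664815 = lcm(28905, 115).
The solution is unique modulo lcm(205, 705, 115) = 664815.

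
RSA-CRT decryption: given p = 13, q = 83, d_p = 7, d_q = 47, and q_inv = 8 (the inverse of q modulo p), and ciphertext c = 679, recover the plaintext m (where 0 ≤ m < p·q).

m₁ = c^(d_p) mod p: c ≡ 3 (mod 13), and 3^7 mod 13 = 3.
m₂ = c^(d_q) mod q: c ≡ 15 (mod 83), and 15^47 mod 83 = 46.
h = q_inv·(m₁ − m₂) mod p = 8·(3 − 46) mod 13 = 7.
m = m₂ + h·q = 46 + 7·83 = 627.

627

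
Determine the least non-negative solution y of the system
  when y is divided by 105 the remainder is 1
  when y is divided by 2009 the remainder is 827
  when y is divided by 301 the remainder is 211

334321

gcd(105, 2009) = 7 and 7 | (827 − 1), so the pair is consistent; merging gives y ≡ 2836 (mod 30135), where 30135 = lcm(105, 2009).
gcd(30135, 301) = 7 and 7 | (211 − 2836), so the pair is consistent; merging gives y ≡ 334321 (mod 1295805), where 1295805 = lcm(30135, 301).
The solution is unique modulo lcm(105, 2009, 301) = 1295805.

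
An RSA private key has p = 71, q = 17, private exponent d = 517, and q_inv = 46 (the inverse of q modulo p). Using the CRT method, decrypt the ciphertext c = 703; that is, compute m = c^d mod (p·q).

d_p = d mod (p−1) = 517 mod 70 = 27; d_q = d mod (q−1) = 5.
m₁ = c^(d_p) mod p: c ≡ 64 (mod 71), and 64^27 mod 71 = 50.
m₂ = c^(d_q) mod q: c ≡ 6 (mod 17), and 6^5 mod 17 = 7.
h = q_inv·(m₁ − m₂) mod p = 46·(50 − 7) mod 71 = 61.
m = m₂ + h·q = 7 + 61·17 = 1044.

1044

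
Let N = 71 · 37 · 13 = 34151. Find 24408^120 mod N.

12754

Mod 71: 24408 ≡ 55; by Fermat, exponent reduces to 120 mod 70 = 50; 55^50 ≡ 45 (mod 71).
Mod 37: 24408 ≡ 25; by Fermat, exponent reduces to 120 mod 36 = 12; 25^12 ≡ 26 (mod 37).
Mod 13: 24408 ≡ 7; since 12 | 120, by Fermat 7^120 ≡ 1 (mod 13).
Combine by CRT: x ≡ 45 (mod 71), x ≡ 26 (mod 37), x ≡ 1 (mod 13) ⇒ x ≡ 12754 (mod 34151).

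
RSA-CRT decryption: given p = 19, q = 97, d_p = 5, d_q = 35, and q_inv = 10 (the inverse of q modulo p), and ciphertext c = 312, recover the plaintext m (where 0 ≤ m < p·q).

m₁ = c^(d_p) mod p: c ≡ 8 (mod 19), and 8^5 mod 19 = 12.
m₂ = c^(d_q) mod q: c ≡ 21 (mod 97), and 21^35 mod 97 = 90.
h = q_inv·(m₁ − m₂) mod p = 10·(12 − 90) mod 19 = 18.
m = m₂ + h·q = 90 + 18·97 = 1836.

1836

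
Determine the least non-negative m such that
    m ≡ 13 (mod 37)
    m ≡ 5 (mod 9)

Combine the congruences pairwise.
From m ≡ 13 (mod 37) write m = 13 + 37t. Substituting into m ≡ 5 (mod 9) gives 37t ≡ 1 (mod 9), and since 1⁻¹ ≡ 1 (mod 9), t ≡ 1. Hence m ≡ 13 + 37·1 = 50 (mod 333).

50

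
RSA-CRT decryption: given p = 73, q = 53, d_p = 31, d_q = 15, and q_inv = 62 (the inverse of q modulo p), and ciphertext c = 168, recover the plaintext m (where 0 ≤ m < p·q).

1032

m₁ = c^(d_p) mod p: c ≡ 22 (mod 73), and 22^31 mod 73 = 10.
m₂ = c^(d_q) mod q: c ≡ 9 (mod 53), and 9^15 mod 53 = 25.
h = q_inv·(m₁ − m₂) mod p = 62·(10 − 25) mod 73 = 19.
m = m₂ + h·q = 25 + 19·53 = 1032.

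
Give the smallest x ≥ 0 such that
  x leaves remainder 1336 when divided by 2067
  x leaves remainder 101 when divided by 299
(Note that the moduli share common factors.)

gcd(2067, 299) = 13 and 13 | (101 − 1336), so the pair is consistent; merging gives x ≡ 28207 (mod 47541), where 47541 = lcm(2067, 299).
The solution is unique modulo lcm(2067, 299) = 47541.

28207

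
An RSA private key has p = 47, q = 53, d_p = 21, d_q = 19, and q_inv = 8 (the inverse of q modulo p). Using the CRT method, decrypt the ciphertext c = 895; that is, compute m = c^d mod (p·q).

811

m₁ = c^(d_p) mod p: c ≡ 2 (mod 47), and 2^21 mod 47 = 12.
m₂ = c^(d_q) mod q: c ≡ 47 (mod 53), and 47^19 mod 53 = 16.
h = q_inv·(m₁ − m₂) mod p = 8·(12 − 16) mod 47 = 15.
m = m₂ + h·q = 16 + 15·53 = 811.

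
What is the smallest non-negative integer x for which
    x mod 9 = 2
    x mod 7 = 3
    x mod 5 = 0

290

The moduli are pairwise coprime; N = 9·7·5 = 315.
N/9 = 35; 35 ≡ 8 (mod 9); 8·8 ≡ 1, so inverse 8.
N/7 = 45; 45 ≡ 3 (mod 7); 3·5 ≡ 1, so inverse 5.
N/5 = 63; 63 ≡ 3 (mod 5); 3·2 ≡ 1, so inverse 2.
x ≡ 2·35·8 + 3·45·5 + 0·63·2 = 1235.
1235 mod 315 = 290.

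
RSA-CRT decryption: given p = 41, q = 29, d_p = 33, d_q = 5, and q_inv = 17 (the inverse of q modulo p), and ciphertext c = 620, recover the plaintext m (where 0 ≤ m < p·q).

m₁ = c^(d_p) mod p: c ≡ 5 (mod 41), and 5^33 mod 41 = 39.
m₂ = c^(d_q) mod q: c ≡ 11 (mod 29), and 11^5 mod 29 = 14.
h = q_inv·(m₁ − m₂) mod p = 17·(39 − 14) mod 41 = 15.
m = m₂ + h·q = 14 + 15·29 = 449.

449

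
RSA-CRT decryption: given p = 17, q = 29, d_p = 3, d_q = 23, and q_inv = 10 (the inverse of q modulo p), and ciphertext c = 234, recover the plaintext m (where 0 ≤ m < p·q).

m₁ = c^(d_p) mod p: c ≡ 13 (mod 17), and 13^3 mod 17 = 4.
m₂ = c^(d_q) mod q: c ≡ 2 (mod 29), and 2^23 mod 29 = 10.
h = q_inv·(m₁ − m₂) mod p = 10·(4 − 10) mod 17 = 8.
m = m₂ + h·q = 10 + 8·29 = 242.

242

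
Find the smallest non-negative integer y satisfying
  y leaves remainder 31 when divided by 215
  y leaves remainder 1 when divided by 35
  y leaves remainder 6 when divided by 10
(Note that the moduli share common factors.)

246

gcd(215, 35) = 5 and 5 | (1 − 31), so the pair is consistent; merging gives y ≡ 246 (mod 1505), where 1505 = lcm(215, 35).
gcd(1505, 10) = 5 and 5 | (6 − 246), so the pair is consistent; merging gives y ≡ 246 (mod 3010), where 3010 = lcm(1505, 10).
The solution is unique modulo lcm(215, 35, 10) = 3010.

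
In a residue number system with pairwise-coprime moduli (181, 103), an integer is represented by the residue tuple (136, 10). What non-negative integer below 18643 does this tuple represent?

From x ≡ 136 (mod 181) write x = 136 + 181t. Substituting into x ≡ 10 (mod 103) gives 181t ≡ 80 (mod 103), and since 78⁻¹ ≡ 70 (mod 103), t ≡ 38. Hence x ≡ 136 + 181·38 = 7014 (mod 18643).

7014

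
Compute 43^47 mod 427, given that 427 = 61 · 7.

148

Mod 61: 43 ≡ 43; 43^47 ≡ 26 (mod 61).
Mod 7: 43 ≡ 1; by Fermat, exponent reduces to 47 mod 6 = 5; 1^5 ≡ 1 (mod 7).
Combine by CRT: x ≡ 26 (mod 61), x ≡ 1 (mod 7) ⇒ x ≡ 148 (mod 427).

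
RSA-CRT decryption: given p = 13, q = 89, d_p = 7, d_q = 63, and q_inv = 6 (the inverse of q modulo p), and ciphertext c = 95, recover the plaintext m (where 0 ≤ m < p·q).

238

m₁ = c^(d_p) mod p: c ≡ 4 (mod 13), and 4^7 mod 13 = 4.
m₂ = c^(d_q) mod q: c ≡ 6 (mod 89), and 6^63 mod 89 = 60.
h = q_inv·(m₁ − m₂) mod p = 6·(4 − 60) mod 13 = 2.
m = m₂ + h·q = 60 + 2·89 = 238.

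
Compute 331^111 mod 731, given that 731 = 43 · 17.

457

Mod 43: 331 ≡ 30; by Fermat, exponent reduces to 111 mod 42 = 27; 30^27 ≡ 27 (mod 43).
Mod 17: 331 ≡ 8; by Fermat, exponent reduces to 111 mod 16 = 15; 8^15 ≡ 15 (mod 17).
Combine by CRT: x ≡ 27 (mod 43), x ≡ 15 (mod 17) ⇒ x ≡ 457 (mod 731).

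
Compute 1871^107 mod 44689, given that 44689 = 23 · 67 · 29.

38138

Mod 23: 1871 ≡ 8; by Fermat, exponent reduces to 107 mod 22 = 19; 8^19 ≡ 4 (mod 23).
Mod 67: 1871 ≡ 62; by Fermat, exponent reduces to 107 mod 66 = 41; 62^41 ≡ 15 (mod 67).
Mod 29: 1871 ≡ 15; by Fermat, exponent reduces to 107 mod 28 = 23; 15^23 ≡ 3 (mod 29).
Combine by CRT: x ≡ 4 (mod 23), x ≡ 15 (mod 67), x ≡ 3 (mod 29) ⇒ x ≡ 38138 (mod 44689).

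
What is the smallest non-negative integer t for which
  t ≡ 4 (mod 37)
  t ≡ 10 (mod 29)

300

From t ≡ 4 (mod 37) write t = 4 + 37s. Substituting into t ≡ 10 (mod 29) gives 37s ≡ 6 (mod 29), and since 8⁻¹ ≡ 11 (mod 29), s ≡ 8. Hence t ≡ 4 + 37·8 = 300 (mod 1073).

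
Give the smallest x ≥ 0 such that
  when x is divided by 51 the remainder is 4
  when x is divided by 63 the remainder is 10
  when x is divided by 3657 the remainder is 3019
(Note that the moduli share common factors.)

gcd(51, 63) = 3 and 3 | (10 − 4), so the pair is consistent; merging gives x ≡ 514 (mod 1071), where 1071 = lcm(51, 63).
gcd(1071, 3657) = 3 and 3 | (3019 − 514), so the pair is consistent; merging gives x ≡ 1173259 (mod 1305549), where 1305549 = lcm(1071, 3657).
The solution is unique modulo lcm(51, 63, 3657) = 1305549.

1173259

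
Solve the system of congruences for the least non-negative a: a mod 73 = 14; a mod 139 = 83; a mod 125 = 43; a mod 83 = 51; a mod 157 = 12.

1663467293

The moduli are pairwise coprime; N = 73·139·125·83·157 = 16528194625.
N/73 = 226413625; 226413625 ≡ 37 (mod 73); 37·2 ≡ 1, so inverse 2.
N/139 = 118907875; 118907875 ≡ 47 (mod 139); 47·71 ≡ 1, so inverse 71.
N/125 = 132225557; 132225557 ≡ 57 (mod 125); 57·68 ≡ 1, so inverse 68.
N/83 = 199134875; 199134875 ≡ 30 (mod 83); 30·36 ≡ 1, so inverse 36.
N/157 = 105275125; 105275125 ≡ 31 (mod 157); 31·76 ≡ 1, so inverse 76.
a ≡ 14·226413625·2 + 83·118907875·71 + 43·132225557·68 + 51·199134875·36 + 12·105275125·76 = 1555313762043.
1555313762043 mod 16528194625 = 1663467293.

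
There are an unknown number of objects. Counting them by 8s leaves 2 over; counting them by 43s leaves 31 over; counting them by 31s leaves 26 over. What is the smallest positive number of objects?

The moduli are pairwise coprime; M = 8·43·31 = 10664.
M/8 = 1333; 1333 ≡ 5 (mod 8); 5·5 ≡ 1, so inverse 5.
M/43 = 248; 248 ≡ 33 (mod 43); 33·30 ≡ 1, so inverse 30.
M/31 = 344; 344 ≡ 3 (mod 31); 3·21 ≡ 1, so inverse 21.
N ≡ 2·1333·5 + 31·248·30 + 26·344·21 = 431794.
431794 mod 10664 = 5234.

5234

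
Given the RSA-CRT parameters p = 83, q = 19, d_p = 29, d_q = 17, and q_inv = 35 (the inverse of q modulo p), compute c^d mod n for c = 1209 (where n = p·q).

388

m₁ = c^(d_p) mod p: c ≡ 47 (mod 83), and 47^29 mod 83 = 56.
m₂ = c^(d_q) mod q: c ≡ 12 (mod 19), and 12^17 mod 19 = 8.
h = q_inv·(m₁ − m₂) mod p = 35·(56 − 8) mod 83 = 20.
m = m₂ + h·q = 8 + 20·19 = 388.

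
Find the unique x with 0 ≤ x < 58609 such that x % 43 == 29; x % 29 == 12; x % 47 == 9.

244

Combine the congruences pairwise.
From x ≡ 29 (mod 43) write x = 29 + 43t. Substituting into x ≡ 12 (mod 29) gives 43t ≡ 12 (mod 29), and since 14⁻¹ ≡ 27 (mod 29), t ≡ 5. Hence x ≡ 29 + 43·5 = 244 (mod 1247).
From x ≡ 244 (mod 1247) write x = 244 + 1247t. Substituting into x ≡ 9 (mod 47) gives 1247t ≡ 0 (mod 47), and since 25⁻¹ ≡ 32 (mod 47), t ≡ 0. Hence x ≡ 244 + 1247·0 = 244 (mod 58609).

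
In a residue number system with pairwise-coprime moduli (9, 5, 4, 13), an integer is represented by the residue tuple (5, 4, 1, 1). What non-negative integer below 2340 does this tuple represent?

The moduli are pairwise coprime; N = 9·5·4·13 = 2340.
N/9 = 260; 260 ≡ 8 (mod 9); 8·8 ≡ 1, so inverse 8.
N/5 = 468; 468 ≡ 3 (mod 5); 3·2 ≡ 1, so inverse 2.
N/4 = 585; 585 ≡ 1 (mod 4), inverse 1.
N/13 = 180; 180 ≡ 11 (mod 13); 11·6 ≡ 1, so inverse 6.
x ≡ 5·260·8 + 4·468·2 + 1·585·1 + 1·180·6 = 15809.
15809 mod 2340 = 1769.

1769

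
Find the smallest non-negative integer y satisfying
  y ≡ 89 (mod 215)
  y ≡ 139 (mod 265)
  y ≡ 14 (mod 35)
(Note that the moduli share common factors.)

79639

gcd(215, 265) = 5 and 5 | (139 − 89), so the pair is consistent; merging gives y ≡ 11269 (mod 11395), where 11395 = lcm(215, 265).
gcd(11395, 35) = 5 and 5 | (14 − 11269), so the pair is consistent; merging gives y ≡ 79639 (mod 79765), where 79765 = lcm(11395, 35).
The solution is unique modulo lcm(215, 265, 35) = 79765.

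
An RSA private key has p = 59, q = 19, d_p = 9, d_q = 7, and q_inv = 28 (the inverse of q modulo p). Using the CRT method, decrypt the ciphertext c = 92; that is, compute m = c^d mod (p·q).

511

m₁ = c^(d_p) mod p: c ≡ 33 (mod 59), and 33^9 mod 59 = 39.
m₂ = c^(d_q) mod q: c ≡ 16 (mod 19), and 16^7 mod 19 = 17.
h = q_inv·(m₁ − m₂) mod p = 28·(39 − 17) mod 59 = 26.
m = m₂ + h·q = 17 + 26·19 = 511.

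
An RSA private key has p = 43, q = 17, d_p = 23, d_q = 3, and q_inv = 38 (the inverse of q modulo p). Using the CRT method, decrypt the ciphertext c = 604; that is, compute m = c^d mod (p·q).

m₁ = c^(d_p) mod p: c ≡ 2 (mod 43), and 2^23 mod 43 = 39.
m₂ = c^(d_q) mod q: c ≡ 9 (mod 17), and 9^3 mod 17 = 15.
h = q_inv·(m₁ − m₂) mod p = 38·(39 − 15) mod 43 = 9.
m = m₂ + h·q = 15 + 9·17 = 168.

168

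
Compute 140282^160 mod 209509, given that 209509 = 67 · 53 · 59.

Mod 67: 140282 ≡ 51; by Fermat, exponent reduces to 160 mod 66 = 28; 51^28 ≡ 49 (mod 67).
Mod 53: 140282 ≡ 44; by Fermat, exponent reduces to 160 mod 52 = 4; 44^4 ≡ 42 (mod 53).
Mod 59: 140282 ≡ 39; by Fermat, exponent reduces to 160 mod 58 = 44; 39^44 ≡ 16 (mod 59).
Combine by CRT: x ≡ 49 (mod 67), x ≡ 42 (mod 53), x ≡ 16 (mod 59) ⇒ x ≡ 76362 (mod 209509).

76362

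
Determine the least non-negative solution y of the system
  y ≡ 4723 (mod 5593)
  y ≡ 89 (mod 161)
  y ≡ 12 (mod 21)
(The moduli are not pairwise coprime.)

gcd(5593, 161) = 7 and 7 | (89 − 4723), so the pair is consistent; merging gives y ≡ 21502 (mod 128639), where 128639 = lcm(5593, 161).
gcd(128639, 21) = 7 and 7 | (12 − 21502), so the pair is consistent; merging gives y ≡ 150141 (mod 385917), where 385917 = lcm(128639, 21).
The solution is unique modulo lcm(5593, 161, 21) = 385917.

150141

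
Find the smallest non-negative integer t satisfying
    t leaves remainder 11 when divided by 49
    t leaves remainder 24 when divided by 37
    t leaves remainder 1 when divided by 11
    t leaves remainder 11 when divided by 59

From t ≡ 11 (mod 49) write t = 11 + 49s. Substituting into t ≡ 24 (mod 37) gives 49s ≡ 13 (mod 37), and since 12⁻¹ ≡ 34 (mod 37), s ≡ 35. Hence t ≡ 11 + 49·35 = 1726 (mod 1813).
From t ≡ 1726 (mod 1813) write t = 1726 + 1813s. Substituting into t ≡ 1 (mod 11) gives 1813s ≡ 2 (mod 11), and since 9⁻¹ ≡ 5 (mod 11), s ≡ 10. Hence t ≡ 1726 + 1813·10 = 19856 (mod 19943).
From t ≡ 19856 (mod 19943) write t = 19856 + 19943s. Substituting into t ≡ 11 (mod 59) gives 19943s ≡ 38 (mod 59), and since 1⁻¹ ≡ 1 (mod 59), s ≡ 38. Hence t ≡ 19856 + 19943·38 = 777690 (mod 1176637).

777690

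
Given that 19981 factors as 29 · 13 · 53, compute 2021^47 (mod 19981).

9072

Mod 29: 2021 ≡ 20; by Fermat, exponent reduces to 47 mod 28 = 19; 20^19 ≡ 24 (mod 29).
Mod 13: 2021 ≡ 6; by Fermat, exponent reduces to 47 mod 12 = 11; 6^11 ≡ 11 (mod 13).
Mod 53: 2021 ≡ 7; 7^47 ≡ 9 (mod 53).
Combine by CRT: x ≡ 24 (mod 29), x ≡ 11 (mod 13), x ≡ 9 (mod 53) ⇒ x ≡ 9072 (mod 19981).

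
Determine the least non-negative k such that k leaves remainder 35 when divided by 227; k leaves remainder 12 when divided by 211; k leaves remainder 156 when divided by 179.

The moduli are pairwise coprime; N = 227·211·179 = 8573563.
N/227 = 37769; 37769 ≡ 87 (mod 227); 87·167 ≡ 1, so inverse 167.
N/211 = 40633; 40633 ≡ 121 (mod 211); 121·143 ≡ 1, so inverse 143.
N/179 = 47897; 47897 ≡ 104 (mod 179); 104·105 ≡ 1, so inverse 105.
k ≡ 35·37769·167 + 12·40633·143 + 156·47897·105 = 1075038893.
1075038893 mod 8573563 = 3343518.

3343518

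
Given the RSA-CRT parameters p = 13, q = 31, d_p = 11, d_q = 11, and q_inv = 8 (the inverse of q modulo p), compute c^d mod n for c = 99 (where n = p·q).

m₁ = c^(d_p) mod p: c ≡ 8 (mod 13), and 8^11 mod 13 = 5.
m₂ = c^(d_q) mod q: c ≡ 6 (mod 31), and 6^11 mod 31 = 26.
h = q_inv·(m₁ − m₂) mod p = 8·(5 − 26) mod 13 = 1.
m = m₂ + h·q = 26 + 1·31 = 57.

57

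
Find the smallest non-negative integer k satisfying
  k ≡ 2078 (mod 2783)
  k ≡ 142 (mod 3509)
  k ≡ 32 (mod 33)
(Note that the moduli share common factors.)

gcd(2783, 3509) = 121 and 121 | (142 − 2078), so the pair is consistent; merging gives k ≡ 63304 (mod 80707), where 80707 = lcm(2783, 3509).
gcd(80707, 33) = 11 and 11 | (32 − 63304), so the pair is consistent; merging gives k ≡ 144011 (mod 242121), where 242121 = lcm(80707, 33).
The solution is unique modulo lcm(2783, 3509, 33) = 242121.

144011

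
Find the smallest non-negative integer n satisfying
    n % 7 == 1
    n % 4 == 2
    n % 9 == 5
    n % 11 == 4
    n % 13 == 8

The moduli are pairwise coprime; M = 7·4·9·11·13 = 36036.
M/7 = 5148; 5148 ≡ 3 (mod 7); 3·5 ≡ 1, so inverse 5.
M/4 = 9009; 9009 ≡ 1 (mod 4), inverse 1.
M/9 = 4004; 4004 ≡ 8 (mod 9); 8·8 ≡ 1, so inverse 8.
M/11 = 3276; 3276 ≡ 9 (mod 11); 9·5 ≡ 1, so inverse 5.
M/13 = 2772; 2772 ≡ 3 (mod 13); 3·9 ≡ 1, so inverse 9.
n ≡ 1·5148·5 + 2·9009·1 + 5·4004·8 + 4·3276·5 + 8·2772·9 = 469022.
469022 mod 36036 = 554.

554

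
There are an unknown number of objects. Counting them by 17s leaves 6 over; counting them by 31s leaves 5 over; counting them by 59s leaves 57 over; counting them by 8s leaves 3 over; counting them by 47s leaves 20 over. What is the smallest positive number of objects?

The moduli are pairwise coprime; M = 17·31·59·8·47 = 11690968.
M/17 = 687704; 687704 ≡ 3 (mod 17); 3·6 ≡ 1, so inverse 6.
M/31 = 377128; 377128 ≡ 13 (mod 31); 13·12 ≡ 1, so inverse 12.
M/59 = 198152; 198152 ≡ 30 (mod 59); 30·2 ≡ 1, so inverse 2.
M/8 = 1461371; 1461371 ≡ 3 (mod 8); 3·3 ≡ 1, so inverse 3.
M/47 = 248744; 248744 ≡ 20 (mod 47); 20·40 ≡ 1, so inverse 40.
N ≡ 6·687704·6 + 5·377128·12 + 57·198152·2 + 3·1461371·3 + 20·248744·40 = 282121891.
282121891 mod 11690968 = 1538659.

1538659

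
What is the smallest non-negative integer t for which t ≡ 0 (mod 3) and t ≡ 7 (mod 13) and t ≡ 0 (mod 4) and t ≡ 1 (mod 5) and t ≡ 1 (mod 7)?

3816

The moduli are pairwise coprime; N = 3·13·4·5·7 = 5460.
N/3 = 1820; 1820 ≡ 2 (mod 3); 2·2 ≡ 1, so inverse 2.
N/13 = 420; 420 ≡ 4 (mod 13); 4·10 ≡ 1, so inverse 10.
N/4 = 1365; 1365 ≡ 1 (mod 4), inverse 1.
N/5 = 1092; 1092 ≡ 2 (mod 5); 2·3 ≡ 1, so inverse 3.
N/7 = 780; 780 ≡ 3 (mod 7); 3·5 ≡ 1, so inverse 5.
t ≡ 0·1820·2 + 7·420·10 + 0·1365·1 + 1·1092·3 + 1·780·5 = 36576.
36576 mod 5460 = 3816.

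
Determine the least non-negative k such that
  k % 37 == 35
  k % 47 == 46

516

Combine the congruences pairwise.
From k ≡ 35 (mod 37) write k = 35 + 37t. Substituting into k ≡ 46 (mod 47) gives 37t ≡ 11 (mod 47), and since 37⁻¹ ≡ 14 (mod 47), t ≡ 13. Hence k ≡ 35 + 37·13 = 516 (mod 1739).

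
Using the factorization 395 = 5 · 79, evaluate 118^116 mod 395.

Mod 5: 118 ≡ 3; since 4 | 116, by Fermat 3^116 ≡ 1 (mod 5).
Mod 79: 118 ≡ 39; by Fermat, exponent reduces to 116 mod 78 = 38; 39^38 ≡ 2 (mod 79).
Combine by CRT: x ≡ 1 (mod 5), x ≡ 2 (mod 79) ⇒ x ≡ 81 (mod 395).

81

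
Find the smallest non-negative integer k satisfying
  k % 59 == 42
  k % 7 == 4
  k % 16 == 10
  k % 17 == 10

The moduli are pairwise coprime; N = 59·7·16·17 = 112336.
N/59 = 1904; 1904 ≡ 16 (mod 59); 16·48 ≡ 1, so inverse 48.
N/7 = 16048; 16048 ≡ 4 (mod 7); 4·2 ≡ 1, so inverse 2.
N/16 = 7021; 7021 ≡ 13 (mod 16); 13·5 ≡ 1, so inverse 5.
N/17 = 6608; 6608 ≡ 12 (mod 17); 12·10 ≡ 1, so inverse 10.
k ≡ 42·1904·48 + 4·16048·2 + 10·7021·5 + 10·6608·10 = 4978698.
4978698 mod 112336 = 35914.

35914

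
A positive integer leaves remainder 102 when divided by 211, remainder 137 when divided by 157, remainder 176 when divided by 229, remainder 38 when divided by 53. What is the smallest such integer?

The moduli are pairwise coprime; N = 211·157·229·53 = 402062399.
N/211 = 1905509; 1905509 ≡ 179 (mod 211); 179·178 ≡ 1, so inverse 178.
N/157 = 2560907; 2560907 ≡ 80 (mod 157); 80·53 ≡ 1, so inverse 53.
N/229 = 1755731; 1755731 ≡ 217 (mod 229); 217·19 ≡ 1, so inverse 19.
N/53 = 7586083; 7586083 ≡ 34 (mod 53); 34·39 ≡ 1, so inverse 39.
t ≡ 102·1905509·178 + 137·2560907·53 + 176·1755731·19 + 38·7586083·39 = 70304906601.
70304906601 mod 402062399 = 346049175.

346049175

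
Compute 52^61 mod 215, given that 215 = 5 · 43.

Mod 5: 52 ≡ 2; by Fermat, exponent reduces to 61 mod 4 = 1; 2^1 ≡ 2 (mod 5).
Mod 43: 52 ≡ 9; by Fermat, exponent reduces to 61 mod 42 = 19; 9^19 ≡ 17 (mod 43).
Combine by CRT: x ≡ 2 (mod 5), x ≡ 17 (mod 43) ⇒ x ≡ 17 (mod 215).

17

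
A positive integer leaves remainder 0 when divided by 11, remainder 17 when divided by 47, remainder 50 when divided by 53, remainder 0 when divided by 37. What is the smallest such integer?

Combine the congruences pairwise.
From m ≡ 0 (mod 11) write m = 0 + 11t. Substituting into m ≡ 17 (mod 47) gives 11t ≡ 17 (mod 47), and since 11⁻¹ ≡ 30 (mod 47), t ≡ 40. Hence m ≡ 0 + 11·40 = 440 (mod 517).
From m ≡ 440 (mod 517) write m = 440 + 517t. Substituting into m ≡ 50 (mod 53) gives 517t ≡ 34 (mod 53), and since 40⁻¹ ≡ 4 (mod 53), t ≡ 30. Hence m ≡ 440 + 517·30 = 15950 (mod 27401).
From m ≡ 15950 (mod 27401) write m = 15950 + 27401t. Substituting into m ≡ 0 (mod 37) gives 27401t ≡ 34 (mod 37), and since 21⁻¹ ≡ 30 (mod 37), t ≡ 21. Hence m ≡ 15950 + 27401·21 = 591371 (mod 1013837).

591371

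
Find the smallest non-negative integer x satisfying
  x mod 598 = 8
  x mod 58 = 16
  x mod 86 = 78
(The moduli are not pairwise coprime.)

516680

Combine the congruences pairwise.
gcd(598, 58) = 2 and 2 | (16 − 8), so the pair is consistent; merging gives x ≡ 13762 (mod 17342), where 17342 = lcm(598, 58).
gcd(17342, 86) = 2 and 2 | (78 − 13762), so the pair is consistent; merging gives x ≡ 516680 (mod 745706), where 745706 = lcm(17342, 86).
The solution is unique modulo lcm(598, 58, 86) = 745706.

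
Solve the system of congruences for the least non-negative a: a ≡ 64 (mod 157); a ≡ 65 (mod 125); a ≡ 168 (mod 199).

The moduli are pairwise coprime; N = 157·125·199 = 3905375.
N/157 = 24875; 24875 ≡ 69 (mod 157); 69·66 ≡ 1, so inverse 66.
N/125 = 31243; 31243 ≡ 118 (mod 125); 118·107 ≡ 1, so inverse 107.
N/199 = 19625; 19625 ≡ 123 (mod 199); 123·144 ≡ 1, so inverse 144.
a ≡ 64·24875·66 + 65·31243·107 + 168·19625·144 = 797135065.
797135065 mod 3905375 = 438565.

438565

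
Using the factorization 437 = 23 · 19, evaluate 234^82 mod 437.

Mod 23: 234 ≡ 4; by Fermat, exponent reduces to 82 mod 22 = 16; 4^16 ≡ 12 (mod 23).
Mod 19: 234 ≡ 6; by Fermat, exponent reduces to 82 mod 18 = 10; 6^10 ≡ 6 (mod 19).
Combine by CRT: x ≡ 12 (mod 23), x ≡ 6 (mod 19) ⇒ x ≡ 196 (mod 437).

196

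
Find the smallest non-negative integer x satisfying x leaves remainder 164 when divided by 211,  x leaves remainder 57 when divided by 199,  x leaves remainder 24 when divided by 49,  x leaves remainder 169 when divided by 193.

The moduli are pairwise coprime; N = 211·199·49·193 = 397089973.
N/211 = 1881943; 1881943 ≡ 34 (mod 211); 34·180 ≡ 1, so inverse 180.
N/199 = 1995427; 1995427 ≡ 54 (mod 199); 54·129 ≡ 1, so inverse 129.
N/49 = 8103877; 8103877 ≡ 12 (mod 49); 12·45 ≡ 1, so inverse 45.
N/193 = 2057461; 2057461 ≡ 81 (mod 193); 81·112 ≡ 1, so inverse 112.
x ≡ 164·1881943·180 + 57·1995427·129 + 24·8103877·45 + 169·2057461·112 = 117923141059.
117923141059 mod 397089973 = 384509051.

384509051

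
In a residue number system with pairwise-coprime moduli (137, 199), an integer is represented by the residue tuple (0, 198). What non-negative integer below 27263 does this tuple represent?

8357

From x ≡ 0 (mod 137) write x = 0 + 137t. Substituting into x ≡ 198 (mod 199) gives 137t ≡ 198 (mod 199), and since 137⁻¹ ≡ 138 (mod 199), t ≡ 61. Hence x ≡ 0 + 137·61 = 8357 (mod 27263).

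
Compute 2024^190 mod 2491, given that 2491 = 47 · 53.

Mod 47: 2024 ≡ 3; by Fermat, exponent reduces to 190 mod 46 = 6; 3^6 ≡ 24 (mod 47).
Mod 53: 2024 ≡ 10; by Fermat, exponent reduces to 190 mod 52 = 34; 10^34 ≡ 24 (mod 53).
Combine by CRT: x ≡ 24 (mod 47), x ≡ 24 (mod 53) ⇒ x ≡ 24 (mod 2491).

24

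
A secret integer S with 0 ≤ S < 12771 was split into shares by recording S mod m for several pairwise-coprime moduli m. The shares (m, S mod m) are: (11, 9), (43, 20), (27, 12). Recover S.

From S ≡ 9 (mod 11) write S = 9 + 11t. Substituting into S ≡ 20 (mod 43) gives 11t ≡ 11 (mod 43), and since 11⁻¹ ≡ 4 (mod 43), t ≡ 1. Hence S ≡ 9 + 11·1 = 20 (mod 473).
From S ≡ 20 (mod 473) write S = 20 + 473t. Substituting into S ≡ 12 (mod 27) gives 473t ≡ 19 (mod 27), and since 14⁻¹ ≡ 2 (mod 27), t ≡ 11. Hence S ≡ 20 + 473·11 = 5223 (mod 12771).

5223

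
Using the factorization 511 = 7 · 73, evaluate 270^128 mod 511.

Mod 7: 270 ≡ 4; by Fermat, exponent reduces to 128 mod 6 = 2; 4^2 ≡ 2 (mod 7).
Mod 73: 270 ≡ 51; by Fermat, exponent reduces to 128 mod 72 = 56; 51^56 ≡ 1 (mod 73).
Combine by CRT: x ≡ 2 (mod 7), x ≡ 1 (mod 73) ⇒ x ≡ 366 (mod 511).

366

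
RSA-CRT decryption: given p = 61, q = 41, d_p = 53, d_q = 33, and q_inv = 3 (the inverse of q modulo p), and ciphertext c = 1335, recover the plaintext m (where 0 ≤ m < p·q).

810

m₁ = c^(d_p) mod p: c ≡ 54 (mod 61), and 54^53 mod 61 = 17.
m₂ = c^(d_q) mod q: c ≡ 23 (mod 41), and 23^33 mod 41 = 31.
h = q_inv·(m₁ − m₂) mod p = 3·(17 − 31) mod 61 = 19.
m = m₂ + h·q = 31 + 19·41 = 810.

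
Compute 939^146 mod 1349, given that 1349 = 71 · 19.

Mod 71: 939 ≡ 16; by Fermat, exponent reduces to 146 mod 70 = 6; 16^6 ≡ 58 (mod 71).
Mod 19: 939 ≡ 8; by Fermat, exponent reduces to 146 mod 18 = 2; 8^2 ≡ 7 (mod 19).
Combine by CRT: x ≡ 58 (mod 71), x ≡ 7 (mod 19) ⇒ x ≡ 1052 (mod 1349).

1052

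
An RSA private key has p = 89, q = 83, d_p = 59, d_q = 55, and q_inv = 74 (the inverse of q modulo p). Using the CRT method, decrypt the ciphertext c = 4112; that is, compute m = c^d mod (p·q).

m₁ = c^(d_p) mod p: c ≡ 18 (mod 89), and 18^59 mod 89 = 17.
m₂ = c^(d_q) mod q: c ≡ 45 (mod 83), and 45^55 mod 83 = 34.
h = q_inv·(m₁ − m₂) mod p = 74·(17 − 34) mod 89 = 77.
m = m₂ + h·q = 34 + 77·83 = 6425.

6425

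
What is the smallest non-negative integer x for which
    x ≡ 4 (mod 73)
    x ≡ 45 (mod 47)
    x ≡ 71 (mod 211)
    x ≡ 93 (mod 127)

90781344

Combine the congruences pairwise.
From x ≡ 4 (mod 73) write x = 4 + 73t. Substituting into x ≡ 45 (mod 47) gives 73t ≡ 41 (mod 47), and since 26⁻¹ ≡ 38 (mod 47), t ≡ 7. Hence x ≡ 4 + 73·7 = 515 (mod 3431).
From x ≡ 515 (mod 3431) write x = 515 + 3431t. Substituting into x ≡ 71 (mod 211) gives 3431t ≡ 189 (mod 211), and since 55⁻¹ ≡ 188 (mod 211), t ≡ 84. Hence x ≡ 515 + 3431·84 = 288719 (mod 723941).
From x ≡ 288719 (mod 723941) write x = 288719 + 723941t. Substituting into x ≡ 93 (mod 127) gives 723941t ≡ 45 (mod 127), and since 41⁻¹ ≡ 31 (mod 127), t ≡ 125. Hence x ≡ 288719 + 723941·125 = 90781344 (mod 91940507).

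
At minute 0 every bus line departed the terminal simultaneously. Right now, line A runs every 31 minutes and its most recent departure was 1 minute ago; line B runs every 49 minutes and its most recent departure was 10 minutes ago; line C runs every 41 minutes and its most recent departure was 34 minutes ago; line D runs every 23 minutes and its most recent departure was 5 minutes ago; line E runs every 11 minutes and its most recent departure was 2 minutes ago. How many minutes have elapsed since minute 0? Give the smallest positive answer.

4536479

The moduli are pairwise coprime; N = 31·49·41·23·11 = 15756587.
N/31 = 508277; 508277 ≡ 1 (mod 31), inverse 1.
N/49 = 321563; 321563 ≡ 25 (mod 49); 25·2 ≡ 1, so inverse 2.
N/41 = 384307; 384307 ≡ 14 (mod 41); 14·3 ≡ 1, so inverse 3.
N/23 = 685069; 685069 ≡ 14 (mod 23); 14·5 ≡ 1, so inverse 5.
N/11 = 1432417; 1432417 ≡ 8 (mod 11); 8·7 ≡ 1, so inverse 7.
t ≡ 1·508277·1 + 10·321563·2 + 34·384307·3 + 5·685069·5 + 2·1432417·7 = 83319414.
83319414 mod 15756587 = 4536479.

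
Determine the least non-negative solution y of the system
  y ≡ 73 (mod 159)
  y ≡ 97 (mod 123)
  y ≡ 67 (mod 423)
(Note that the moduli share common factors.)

Combine the congruences pairwise.
gcd(159, 123) = 3 and 3 | (97 − 73), so the pair is consistent; merging gives y ≡ 4525 (mod 6519), where 6519 = lcm(159, 123).
gcd(6519, 423) = 3 and 3 | (67 − 4525), so the pair is consistent; merging gives y ≡ 154462 (mod 919179), where 919179 = lcm(6519, 423).
The solution is unique modulo lcm(159, 123, 423) = 919179.

154462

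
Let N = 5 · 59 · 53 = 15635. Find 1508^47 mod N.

Mod 5: 1508 ≡ 3; by Fermat, exponent reduces to 47 mod 4 = 3; 3^3 ≡ 2 (mod 5).
Mod 59: 1508 ≡ 33; 33^47 ≡ 13 (mod 59).
Mod 53: 1508 ≡ 24; 24^47 ≡ 16 (mod 53).
Combine by CRT: x ≡ 2 (mod 5), x ≡ 13 (mod 59), x ≡ 16 (mod 53) ⇒ x ≡ 10987 (mod 15635).

10987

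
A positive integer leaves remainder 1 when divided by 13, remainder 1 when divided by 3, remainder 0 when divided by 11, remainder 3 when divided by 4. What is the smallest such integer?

1639

The moduli are pairwise coprime; N = 13·3·11·4 = 1716.
N/13 = 132; 132 ≡ 2 (mod 13); 2·7 ≡ 1, so inverse 7.
N/3 = 572; 572 ≡ 2 (mod 3); 2·2 ≡ 1, so inverse 2.
N/11 = 156; 156 ≡ 2 (mod 11); 2·6 ≡ 1, so inverse 6.
N/4 = 429; 429 ≡ 1 (mod 4), inverse 1.
k ≡ 1·132·7 + 1·572·2 + 0·156·6 + 3·429·1 = 3355.
3355 mod 1716 = 1639.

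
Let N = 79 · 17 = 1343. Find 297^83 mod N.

393

Mod 79: 297 ≡ 60; by Fermat, exponent reduces to 83 mod 78 = 5; 60^5 ≡ 77 (mod 79).
Mod 17: 297 ≡ 8; by Fermat, exponent reduces to 83 mod 16 = 3; 8^3 ≡ 2 (mod 17).
Combine by CRT: x ≡ 77 (mod 79), x ≡ 2 (mod 17) ⇒ x ≡ 393 (mod 1343).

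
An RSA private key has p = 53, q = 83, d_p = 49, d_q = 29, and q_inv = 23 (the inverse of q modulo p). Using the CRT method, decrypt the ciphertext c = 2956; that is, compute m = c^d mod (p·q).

2804

m₁ = c^(d_p) mod p: c ≡ 41 (mod 53), and 41^49 mod 53 = 48.
m₂ = c^(d_q) mod q: c ≡ 51 (mod 83), and 51^29 mod 83 = 65.
h = q_inv·(m₁ − m₂) mod p = 23·(48 − 65) mod 53 = 33.
m = m₂ + h·q = 65 + 33·83 = 2804.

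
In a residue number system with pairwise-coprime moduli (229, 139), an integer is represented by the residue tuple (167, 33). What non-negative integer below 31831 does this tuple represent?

From x ≡ 167 (mod 229) write x = 167 + 229t. Substituting into x ≡ 33 (mod 139) gives 229t ≡ 5 (mod 139), and since 90⁻¹ ≡ 17 (mod 139), t ≡ 85. Hence x ≡ 167 + 229·85 = 19632 (mod 31831).

19632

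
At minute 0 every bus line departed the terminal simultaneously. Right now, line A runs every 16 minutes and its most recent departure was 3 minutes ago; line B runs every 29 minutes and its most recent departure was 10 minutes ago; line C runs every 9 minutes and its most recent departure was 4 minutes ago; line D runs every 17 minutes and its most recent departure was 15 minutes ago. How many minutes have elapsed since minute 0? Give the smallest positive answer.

From t ≡ 3 (mod 16) write t = 3 + 16s. Substituting into t ≡ 10 (mod 29) gives 16s ≡ 7 (mod 29), and since 16⁻¹ ≡ 20 (mod 29), s ≡ 24. Hence t ≡ 3 + 16·24 = 387 (mod 464).
From t ≡ 387 (mod 464) write t = 387 + 464s. Substituting into t ≡ 4 (mod 9) gives 464s ≡ 4 (mod 9), and since 5⁻¹ ≡ 2 (mod 9), s ≡ 8. Hence t ≡ 387 + 464·8 = 4099 (mod 4176).
From t ≡ 4099 (mod 4176) write t = 4099 + 4176s. Substituting into t ≡ 15 (mod 17) gives 4176s ≡ 13 (mod 17), and since 11⁻¹ ≡ 14 (mod 17), s ≡ 12. Hence t ≡ 4099 + 4176·12 = 54211 (mod 70992).

54211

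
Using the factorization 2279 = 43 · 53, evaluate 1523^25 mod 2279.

Mod 43: 1523 ≡ 18; 18^25 ≡ 30 (mod 43).
Mod 53: 1523 ≡ 39; 39^25 ≡ 19 (mod 53).
Combine by CRT: x ≡ 30 (mod 43), x ≡ 19 (mod 53) ⇒ x ≡ 761 (mod 2279).

761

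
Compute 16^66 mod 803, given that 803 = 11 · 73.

Mod 11: 16 ≡ 5; by Fermat, exponent reduces to 66 mod 10 = 6; 5^6 ≡ 5 (mod 11).
Mod 73: 16 ≡ 16; 16^66 ≡ 8 (mod 73).
Combine by CRT: x ≡ 5 (mod 11), x ≡ 8 (mod 73) ⇒ x ≡ 665 (mod 803).

665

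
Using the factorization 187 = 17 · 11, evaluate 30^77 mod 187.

Mod 17: 30 ≡ 13; by Fermat, exponent reduces to 77 mod 16 = 13; 13^13 ≡ 13 (mod 17).
Mod 11: 30 ≡ 8; by Fermat, exponent reduces to 77 mod 10 = 7; 8^7 ≡ 2 (mod 11).
Combine by CRT: x ≡ 13 (mod 17), x ≡ 2 (mod 11) ⇒ x ≡ 13 (mod 187).

13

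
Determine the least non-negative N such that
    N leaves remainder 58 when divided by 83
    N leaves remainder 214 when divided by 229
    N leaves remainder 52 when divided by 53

The moduli are pairwise coprime; M = 83·229·53 = 1007371.
M/83 = 12137; 12137 ≡ 19 (mod 83); 19·35 ≡ 1, so inverse 35.
M/229 = 4399; 4399 ≡ 48 (mod 229); 48·167 ≡ 1, so inverse 167.
M/53 = 19007; 19007 ≡ 33 (mod 53); 33·45 ≡ 1, so inverse 45.
N ≡ 58·12137·35 + 214·4399·167 + 52·19007·45 = 226325952.
226325952 mod 1007371 = 674848.

674848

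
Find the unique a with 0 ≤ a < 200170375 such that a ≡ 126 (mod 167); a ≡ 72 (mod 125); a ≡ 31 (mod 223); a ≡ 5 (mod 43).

The moduli are pairwise coprime; N = 167·125·223·43 = 200170375.
N/167 = 1198625; 1198625 ≡ 66 (mod 167); 66·124 ≡ 1, so inverse 124.
N/125 = 1601363; 1601363 ≡ 113 (mod 125); 113·52 ≡ 1, so inverse 52.
N/223 = 897625; 897625 ≡ 50 (mod 223); 50·58 ≡ 1, so inverse 58.
N/43 = 4655125; 4655125 ≡ 31 (mod 43); 31·25 ≡ 1, so inverse 25.
a ≡ 126·1198625·124 + 72·1601363·52 + 31·897625·58 + 5·4655125·25 = 26918640447.
26918640447 mod 200170375 = 95810197.

95810197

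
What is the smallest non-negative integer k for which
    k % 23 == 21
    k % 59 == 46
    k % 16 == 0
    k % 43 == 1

The moduli are pairwise coprime; N = 23·59·16·43 = 933616.
N/23 = 40592; 40592 ≡ 20 (mod 23); 20·15 ≡ 1, so inverse 15.
N/59 = 15824; 15824 ≡ 12 (mod 59); 12·5 ≡ 1, so inverse 5.
N/16 = 58351; 58351 ≡ 15 (mod 16); 15·15 ≡ 1, so inverse 15.
N/43 = 21712; 21712 ≡ 40 (mod 43); 40·14 ≡ 1, so inverse 14.
k ≡ 21·40592·15 + 46·15824·5 + 0·58351·15 + 1·21712·14 = 16729968.
16729968 mod 933616 = 858496.

858496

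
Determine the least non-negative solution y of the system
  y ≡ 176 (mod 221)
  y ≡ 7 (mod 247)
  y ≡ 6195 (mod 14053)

Combine the congruences pairwise.
gcd(221, 247) = 13 and 13 | (7 − 176), so the pair is consistent; merging gives y ≡ 3712 (mod 4199), where 4199 = lcm(221, 247).
gcd(4199, 14053) = 13 and 13 | (6195 − 3712), so the pair is consistent; merging gives y ≡ 1481760 (mod 4539119), where 4539119 = lcm(4199, 14053).
The solution is unique modulo lcm(221, 247, 14053) = 4539119.

1481760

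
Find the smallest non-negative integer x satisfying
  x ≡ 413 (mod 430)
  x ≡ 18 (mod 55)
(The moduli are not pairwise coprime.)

Combine the congruences pairwise.
gcd(430, 55) = 5 and 5 | (18 − 413), so the pair is consistent; merging gives x ≡ 843 (mod 4730), where 4730 = lcm(430, 55).
The solution is unique modulo lcm(430, 55) = 4730.

843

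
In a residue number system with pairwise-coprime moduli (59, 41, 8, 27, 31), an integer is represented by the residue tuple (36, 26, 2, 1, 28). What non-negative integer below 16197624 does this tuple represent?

Combine the congruences pairwise.
From x ≡ 36 (mod 59) write x = 36 + 59t. Substituting into x ≡ 26 (mod 41) gives 59t ≡ 31 (mod 41), and since 18⁻¹ ≡ 16 (mod 41), t ≡ 4. Hence x ≡ 36 + 59·4 = 272 (mod 2419).
From x ≡ 272 (mod 2419) write x = 272 + 2419t. Substituting into x ≡ 2 (mod 8) gives 2419t ≡ 2 (mod 8), and since 3⁻¹ ≡ 3 (mod 8), t ≡ 6. Hence x ≡ 272 + 2419·6 = 14786 (mod 19352).
From x ≡ 14786 (mod 19352) write x = 14786 + 19352t. Substituting into x ≡ 1 (mod 27) gives 19352t ≡ 11 (mod 27), and since 20⁻¹ ≡ 23 (mod 27), t ≡ 10. Hence x ≡ 14786 + 19352·10 = 208306 (mod 522504).
From x ≡ 208306 (mod 522504) write x = 208306 + 522504t. Substituting into x ≡ 28 (mod 31) gives 522504t ≡ 11 (mod 31), and since 30⁻¹ ≡ 30 (mod 31), t ≡ 20. Hence x ≡ 208306 + 522504·20 = 10658386 (mod 16197624).

10658386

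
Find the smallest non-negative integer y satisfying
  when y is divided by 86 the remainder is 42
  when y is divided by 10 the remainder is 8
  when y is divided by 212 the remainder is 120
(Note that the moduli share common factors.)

gcd(86, 10) = 2 and 2 | (8 − 42), so the pair is consistent; merging gives y ≡ 128 (mod 430), where 430 = lcm(86, 10).
gcd(430, 212) = 2 and 2 | (120 − 128), so the pair is consistent; merging gives y ≡ 14748 (mod 45580), where 45580 = lcm(430, 212).
The solution is unique modulo lcm(86, 10, 212) = 45580.

14748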